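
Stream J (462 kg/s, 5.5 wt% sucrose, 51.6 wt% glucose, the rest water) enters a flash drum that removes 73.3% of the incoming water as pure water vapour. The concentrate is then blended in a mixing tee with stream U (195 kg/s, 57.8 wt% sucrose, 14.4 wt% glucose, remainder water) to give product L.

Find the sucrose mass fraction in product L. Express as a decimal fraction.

0.2699

Vapour removed = 0.733×0.429×462 = 145.28 kg/s; concentrate = 316.72 kg/s.
sucrose reaching the mixer = 25.41 (from concentrate) + 195×0.578 = 138.12 kg/s.
Product flow = 316.72 + 195 = 511.72 kg/s; sucrose fraction = 0.2699.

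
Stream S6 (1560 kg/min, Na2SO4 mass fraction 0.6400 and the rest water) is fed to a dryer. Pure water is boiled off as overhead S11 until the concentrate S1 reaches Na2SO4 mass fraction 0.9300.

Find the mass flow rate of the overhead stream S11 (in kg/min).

486.5 kg/min

Na2SO4 is conserved: 1560×0.640 = 998.4 kg/min all reports to the concentrate.
Concentrate = 998.4/(target fraction) = 1073.5 kg/min.
Overhead = 1560 − 1073.5 = 486.45 kg/min.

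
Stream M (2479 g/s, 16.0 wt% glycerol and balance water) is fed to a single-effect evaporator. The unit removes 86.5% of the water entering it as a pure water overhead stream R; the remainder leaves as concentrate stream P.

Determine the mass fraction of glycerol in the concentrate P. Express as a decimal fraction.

0.585

glycerol is not removed: 2479×0.160 = 396.64 g/s of glycerol enters P.
water entering = 2479×0.840 = 2082.4 g/s; overhead removed = 0.865×2082.4 = 1801.2 g/s.
Concentrate = 2479 − 1801.2 = 677.76 g/s.
Mass fraction = 396.64/677.76 = 0.585.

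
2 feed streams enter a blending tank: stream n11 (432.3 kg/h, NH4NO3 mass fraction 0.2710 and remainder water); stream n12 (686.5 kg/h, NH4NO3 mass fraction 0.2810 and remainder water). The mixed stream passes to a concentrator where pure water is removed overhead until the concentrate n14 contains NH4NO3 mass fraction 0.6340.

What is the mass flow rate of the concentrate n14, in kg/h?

489.1 kg/h

NH4NO3 entering = 432.3×0.271 + 686.5×0.281 = 310.06 kg/h.
All NH4NO3 reports to n14, so n14 = 310.06/0.634 = 489.05 kg/h.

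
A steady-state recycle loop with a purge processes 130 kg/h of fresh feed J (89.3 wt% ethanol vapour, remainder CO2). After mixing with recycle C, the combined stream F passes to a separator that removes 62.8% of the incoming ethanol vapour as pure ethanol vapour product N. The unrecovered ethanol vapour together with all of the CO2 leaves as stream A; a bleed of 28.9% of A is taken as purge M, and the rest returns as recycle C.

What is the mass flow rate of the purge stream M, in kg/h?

30.88 kg/h

CO2 enters only via J and leaves only via the purge: 130×0.107 = 0.289×(CO2 in A), and the separator passes all CO2, so CO2 in F = CO2 in A = 48.131 kg/h.
ethanol vapour in F: m_A = 130×0.893 + (1−0.289)·(1−0.628)·m_A, so m_A = 116.09/0.7355 = 157.84 kg/h.
A = (1−0.628)×157.84 + 48.131 = 106.85 kg/h.
Purge M = 0.289×106.85 = 30.879 kg/h.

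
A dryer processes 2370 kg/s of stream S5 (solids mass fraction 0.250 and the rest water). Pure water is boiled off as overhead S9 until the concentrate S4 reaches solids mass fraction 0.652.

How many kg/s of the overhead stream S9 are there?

solids is conserved: 2370×0.250 = 592.5 kg/s all reports to the concentrate.
Concentrate = 592.5/(target fraction) = 908.74 kg/s.
Overhead = 2370 − 908.74 = 1461.3 kg/s.

1461 kg/s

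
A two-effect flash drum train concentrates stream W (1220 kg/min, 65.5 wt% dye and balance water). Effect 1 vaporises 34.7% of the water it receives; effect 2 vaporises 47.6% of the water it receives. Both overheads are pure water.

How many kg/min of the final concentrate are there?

943.1 kg/min

water in feed = 1220×0.345 = 420.9 kg/min.
After stage 1: water left = (1−0.347)×420.9 = 274.85; stream total = 1073.9 kg/min.
After stage 2: water left = (1−0.476)×274.85 = 144.02; final concentrate = 943.12 kg/min.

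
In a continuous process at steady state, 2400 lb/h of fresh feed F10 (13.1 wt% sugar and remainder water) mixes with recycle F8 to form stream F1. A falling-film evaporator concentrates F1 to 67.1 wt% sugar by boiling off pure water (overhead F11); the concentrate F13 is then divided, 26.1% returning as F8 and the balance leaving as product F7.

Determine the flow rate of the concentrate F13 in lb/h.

Overall sugar balance (none leaves overhead): sugar in fresh feed = sugar in product, i.e. 2400×0.131 = (1−0.261)·F13·0.671.
F13 = 314.4/(0.671×0.739) = 634.04 lb/h.

634 lb/h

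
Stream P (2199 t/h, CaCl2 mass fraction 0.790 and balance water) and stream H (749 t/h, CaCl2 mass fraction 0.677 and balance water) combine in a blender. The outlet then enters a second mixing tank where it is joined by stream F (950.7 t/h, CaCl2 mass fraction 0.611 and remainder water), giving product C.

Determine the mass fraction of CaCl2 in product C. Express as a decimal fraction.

Overall, product flow = 3898.7 t/h.
CaCl2 in = 2199×0.790 + 749×0.677 + 950.7×0.611 = 2825.2 t/h.
CaCl2 fraction in C = 0.725.

0.725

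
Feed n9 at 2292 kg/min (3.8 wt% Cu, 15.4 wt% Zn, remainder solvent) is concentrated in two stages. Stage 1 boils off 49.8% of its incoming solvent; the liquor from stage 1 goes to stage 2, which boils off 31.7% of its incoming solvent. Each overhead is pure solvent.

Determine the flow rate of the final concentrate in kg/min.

solvent in feed = 2292×0.808 = 1851.9 kg/min.
After stage 1: solvent left = (1−0.498)×1851.9 = 929.67; stream total = 1369.7 kg/min.
After stage 2: solvent left = (1−0.317)×929.67 = 634.97; final concentrate = 1075 kg/min.

1075 kg/min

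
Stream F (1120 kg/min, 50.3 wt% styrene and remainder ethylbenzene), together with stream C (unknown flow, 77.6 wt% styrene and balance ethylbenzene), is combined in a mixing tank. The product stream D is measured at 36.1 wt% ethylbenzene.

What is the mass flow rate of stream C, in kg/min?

1112 kg/min

Let C be the unknown flow. Total out = 1120 + C.
ethylbenzene balance: 556.64 + 0.224·C = 0.361·(1120 + C)
(0.224 − 0.361)·C = 0.361×1120 − 556.64 = -152.32
C = -152.32 / -0.137 = 1111.8 kg/min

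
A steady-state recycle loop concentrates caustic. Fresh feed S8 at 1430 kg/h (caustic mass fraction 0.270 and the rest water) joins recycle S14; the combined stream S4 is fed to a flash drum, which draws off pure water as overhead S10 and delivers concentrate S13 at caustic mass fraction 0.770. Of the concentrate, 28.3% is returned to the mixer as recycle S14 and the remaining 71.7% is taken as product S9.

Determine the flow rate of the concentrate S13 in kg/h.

699.3 kg/h

Overall caustic balance (none leaves overhead): caustic in fresh feed = caustic in product, i.e. 1430×0.270 = (1−0.283)·S13·0.770.
S13 = 386.1/(0.770×0.717) = 699.34 kg/h.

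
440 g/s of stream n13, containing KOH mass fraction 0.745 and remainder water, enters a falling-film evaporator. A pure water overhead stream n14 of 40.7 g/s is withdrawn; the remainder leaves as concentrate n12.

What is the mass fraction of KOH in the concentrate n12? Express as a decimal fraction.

KOH is not removed: 440×0.745 = 327.8 g/s of KOH enters n12.
Concentrate = 440 − 40.7 = 399.3 g/s.
Mass fraction = 327.8/399.3 = 0.821.

0.821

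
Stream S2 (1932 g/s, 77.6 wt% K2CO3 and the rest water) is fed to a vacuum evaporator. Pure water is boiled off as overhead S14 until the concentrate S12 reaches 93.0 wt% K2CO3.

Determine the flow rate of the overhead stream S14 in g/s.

319.9 g/s

K2CO3 is conserved: 1932×0.776 = 1499.2 g/s all reports to the concentrate.
Concentrate = 1499.2/(target fraction) = 1612.1 g/s.
Overhead = 1932 − 1612.1 = 319.92 g/s.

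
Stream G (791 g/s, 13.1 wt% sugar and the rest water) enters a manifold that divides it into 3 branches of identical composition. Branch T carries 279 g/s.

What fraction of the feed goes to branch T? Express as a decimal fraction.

0.353

Fraction to T = 279/791 = 0.3527.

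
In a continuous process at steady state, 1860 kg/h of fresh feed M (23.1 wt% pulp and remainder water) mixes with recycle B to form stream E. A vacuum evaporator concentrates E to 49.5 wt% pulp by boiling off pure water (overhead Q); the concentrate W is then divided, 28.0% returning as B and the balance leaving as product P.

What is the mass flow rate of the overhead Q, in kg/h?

992 kg/h

Overall pulp balance (none leaves overhead): pulp in fresh feed = pulp in product, i.e. 1860×0.231 = (1−0.280)·W·0.495.
W = 429.66/(0.495×0.720) = 1205.6 kg/h.
Recycle B = 0.280×1205.6 = 337.56 kg/h.
Combined feed E = 1860 + 337.56 = 2197.6 kg/h.
Overhead Q = E − W = 2197.6 − 1205.6 = 992 kg/h.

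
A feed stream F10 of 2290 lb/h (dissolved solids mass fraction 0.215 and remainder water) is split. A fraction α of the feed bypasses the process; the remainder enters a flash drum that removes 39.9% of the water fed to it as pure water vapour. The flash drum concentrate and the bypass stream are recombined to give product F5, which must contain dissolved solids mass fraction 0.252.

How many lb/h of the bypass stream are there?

All 2290×0.215 = 492.35 lb/h of dissolved solids reaches F5, so F5 = 492.35/0.252 = 1953.8 lb/h and vapour = 336.23 lb/h.
The evaporator receives (1−α)·2290 of feed at 0.785 water and removes 0.399 of that water:
0.399×0.785×(1−α)×2290 = 336.23
(1−α) = 336.23/717.26 = 0.4688;  α = 0.5312.
Bypass flow = 0.5312×2290 = 1216.5 lb/h.

1217 lb/h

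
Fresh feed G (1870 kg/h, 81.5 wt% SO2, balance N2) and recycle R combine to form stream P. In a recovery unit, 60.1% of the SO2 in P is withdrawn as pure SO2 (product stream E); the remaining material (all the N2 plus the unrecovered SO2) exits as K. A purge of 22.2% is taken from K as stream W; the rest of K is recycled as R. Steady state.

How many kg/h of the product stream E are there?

SO2 in P: m_A = 1870×0.815 + (1−0.222)·(1−0.601)·m_A, so m_A = 1524/0.6896 = 2210.1 kg/h.
Product E = 0.601×2210.1 = 1328.3 kg/h.

1328 kg/h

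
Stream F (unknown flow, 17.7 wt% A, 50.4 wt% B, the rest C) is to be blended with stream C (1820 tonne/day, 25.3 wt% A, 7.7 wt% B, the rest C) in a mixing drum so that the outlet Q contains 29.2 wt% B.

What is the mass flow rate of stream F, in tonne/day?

Let F be the unknown flow. Total out = 1820 + F.
B balance: 140.14 + 0.504·F = 0.292·(1820 + F)
(0.504 − 0.292)·F = 0.292×1820 − 140.14 = 391.3
F = 391.3 / 0.212 = 1845.8 tonne/day

1846 tonne/day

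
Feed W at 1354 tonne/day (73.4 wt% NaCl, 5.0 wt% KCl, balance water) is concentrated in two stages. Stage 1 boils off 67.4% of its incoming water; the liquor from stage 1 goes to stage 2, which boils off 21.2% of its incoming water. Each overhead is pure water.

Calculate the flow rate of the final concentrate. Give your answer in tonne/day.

water in feed = 1354×0.216 = 292.46 tonne/day.
After stage 1: water left = (1−0.674)×292.46 = 95.343; stream total = 1156.9 tonne/day.
After stage 2: water left = (1−0.212)×95.343 = 75.13; final concentrate = 1136.7 tonne/day.

1137 tonne/day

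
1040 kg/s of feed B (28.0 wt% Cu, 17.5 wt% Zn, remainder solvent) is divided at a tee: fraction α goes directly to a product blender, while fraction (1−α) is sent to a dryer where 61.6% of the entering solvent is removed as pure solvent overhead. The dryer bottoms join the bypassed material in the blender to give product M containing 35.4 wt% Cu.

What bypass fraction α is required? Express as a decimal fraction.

All 1040×0.280 = 291.2 kg/s of Cu reaches M, so M = 291.2/0.354 = 822.6 kg/s and vapour = 217.4 kg/s.
The evaporator receives (1−α)·1040 of feed at 0.545 solvent and removes 0.616 of that solvent:
0.616×0.545×(1−α)×1040 = 217.4
(1−α) = 217.4/349.15 = 0.6227;  α = 0.3773.

0.377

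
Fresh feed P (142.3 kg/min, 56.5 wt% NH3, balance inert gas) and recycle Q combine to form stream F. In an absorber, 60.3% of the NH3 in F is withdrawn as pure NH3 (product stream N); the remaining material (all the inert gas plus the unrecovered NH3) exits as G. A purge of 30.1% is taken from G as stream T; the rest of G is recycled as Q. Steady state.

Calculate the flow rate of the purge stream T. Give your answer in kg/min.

inert gas enters only via P and leaves only via the purge: 142.3×0.435 = 0.301×(inert gas in G), and the absorber passes all inert gas, so inert gas in F = inert gas in G = 205.65 kg/min.
NH3 in F: m_A = 142.3×0.565 + (1−0.301)·(1−0.603)·m_A, so m_A = 80.4/0.7225 = 111.28 kg/min.
G = (1−0.603)×111.28 + 205.65 = 249.83 kg/min.
Purge T = 0.301×249.83 = 75.198 kg/min.

75.2 kg/min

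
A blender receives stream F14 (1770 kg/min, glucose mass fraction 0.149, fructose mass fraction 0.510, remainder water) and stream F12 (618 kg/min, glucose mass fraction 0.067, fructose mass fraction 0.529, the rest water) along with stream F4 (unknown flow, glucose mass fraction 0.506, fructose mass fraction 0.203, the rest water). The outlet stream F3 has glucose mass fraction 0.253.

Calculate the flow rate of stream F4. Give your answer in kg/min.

Let F4 be the unknown flow. Total out = 2388 + F4.
glucose balance: 305.14 + 0.506·F4 = 0.253·(2388 + F4)
(0.506 − 0.253)·F4 = 0.253×2388 − 305.14 = 299.03
F4 = 299.03 / 0.253 = 1181.9 kg/min

1182 kg/min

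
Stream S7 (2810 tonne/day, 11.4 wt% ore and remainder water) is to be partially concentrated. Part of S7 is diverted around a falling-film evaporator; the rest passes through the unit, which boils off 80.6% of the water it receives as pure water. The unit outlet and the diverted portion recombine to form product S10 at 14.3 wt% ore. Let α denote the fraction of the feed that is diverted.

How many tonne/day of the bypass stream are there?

2012 tonne/day

All 2810×0.114 = 320.34 tonne/day of ore reaches S10, so S10 = 320.34/0.143 = 2240.1 tonne/day and vapour = 569.86 tonne/day.
The evaporator receives (1−α)·2810 of feed at 0.886 water and removes 0.806 of that water:
0.806×0.886×(1−α)×2810 = 569.86
(1−α) = 569.86/2006.7 = 0.2840;  α = 0.7160.
Bypass flow = 0.7160×2810 = 2012 tonne/day.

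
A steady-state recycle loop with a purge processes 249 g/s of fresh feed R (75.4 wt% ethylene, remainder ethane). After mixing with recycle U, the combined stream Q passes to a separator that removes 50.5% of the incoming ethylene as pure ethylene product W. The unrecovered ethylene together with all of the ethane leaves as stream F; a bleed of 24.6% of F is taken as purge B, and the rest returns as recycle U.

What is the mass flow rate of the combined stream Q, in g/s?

548.5 g/s

ethane enters only via R and leaves only via the purge: 249×0.246 = 0.246×(ethane in F), and the separator passes all ethane, so ethane in Q = ethane in F = 249 g/s.
ethylene in Q: m_A = 249×0.754 + (1−0.246)·(1−0.505)·m_A, so m_A = 187.75/0.6268 = 299.55 g/s.
Q = 299.55 + 249 = 548.55 g/s.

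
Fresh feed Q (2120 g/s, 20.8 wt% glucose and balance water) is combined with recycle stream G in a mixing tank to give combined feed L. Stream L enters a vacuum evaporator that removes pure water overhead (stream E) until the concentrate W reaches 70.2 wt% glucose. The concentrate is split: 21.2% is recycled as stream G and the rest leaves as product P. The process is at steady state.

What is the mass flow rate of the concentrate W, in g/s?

Overall glucose balance (none leaves overhead): glucose in fresh feed = glucose in product, i.e. 2120×0.208 = (1−0.212)·W·0.702.
W = 440.96/(0.702×0.788) = 797.14 g/s.

797.1 g/s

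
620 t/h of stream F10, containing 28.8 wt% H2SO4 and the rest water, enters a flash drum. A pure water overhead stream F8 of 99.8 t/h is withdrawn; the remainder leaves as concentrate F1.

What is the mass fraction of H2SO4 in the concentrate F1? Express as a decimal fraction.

0.343

H2SO4 is not removed: 620×0.288 = 178.56 t/h of H2SO4 enters F1.
Concentrate = 620 − 99.8 = 520.2 t/h.
Mass fraction = 178.56/520.2 = 0.343.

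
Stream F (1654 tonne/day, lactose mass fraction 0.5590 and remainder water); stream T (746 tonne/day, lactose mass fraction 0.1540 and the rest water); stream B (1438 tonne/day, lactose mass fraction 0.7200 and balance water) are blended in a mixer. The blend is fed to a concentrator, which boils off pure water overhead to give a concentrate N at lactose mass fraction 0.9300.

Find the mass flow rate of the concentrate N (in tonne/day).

lactose entering = 1654×0.559 + 746×0.154 + 1438×0.720 = 2074.8 tonne/day.
All lactose reports to N, so N = 2074.8/0.930 = 2231 tonne/day.

2231 tonne/day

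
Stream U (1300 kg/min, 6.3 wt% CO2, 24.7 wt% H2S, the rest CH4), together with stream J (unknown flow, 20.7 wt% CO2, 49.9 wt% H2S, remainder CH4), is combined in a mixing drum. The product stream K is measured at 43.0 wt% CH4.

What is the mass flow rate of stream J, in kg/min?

Let J be the unknown flow. Total out = 1300 + J.
CH4 balance: 897 + 0.294·J = 0.430·(1300 + J)
(0.294 − 0.430)·J = 0.430×1300 − 897 = -338
J = -338 / -0.136 = 2485.3 kg/min

2485 kg/min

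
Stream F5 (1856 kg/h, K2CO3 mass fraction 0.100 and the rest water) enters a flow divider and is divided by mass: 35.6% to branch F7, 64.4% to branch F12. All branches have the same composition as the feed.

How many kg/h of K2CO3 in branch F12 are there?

Branch F12 total = 0.644×1856 = 1195.3 kg/h.
K2CO3 in F12 = 0.100×1195.3 = 119.53 kg/h.

119.5 kg/h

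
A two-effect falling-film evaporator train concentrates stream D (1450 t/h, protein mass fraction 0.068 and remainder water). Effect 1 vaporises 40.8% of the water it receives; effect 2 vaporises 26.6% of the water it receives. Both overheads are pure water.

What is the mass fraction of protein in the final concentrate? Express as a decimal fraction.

water in feed = 1450×0.932 = 1351.4 t/h.
After stage 1: water left = (1−0.408)×1351.4 = 800.03; stream total = 898.63 t/h.
After stage 2: water left = (1−0.266)×800.03 = 587.22; final concentrate = 685.82 t/h.
protein fraction = 98.6/685.82 = 0.144.

0.144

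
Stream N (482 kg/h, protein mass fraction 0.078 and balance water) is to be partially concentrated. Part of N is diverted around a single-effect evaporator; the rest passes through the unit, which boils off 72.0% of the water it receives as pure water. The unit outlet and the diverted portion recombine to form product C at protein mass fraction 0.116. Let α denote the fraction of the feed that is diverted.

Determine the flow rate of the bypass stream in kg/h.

244.1 kg/h

All 482×0.078 = 37.596 kg/h of protein reaches C, so C = 37.596/0.116 = 324.1 kg/h and vapour = 157.9 kg/h.
The evaporator receives (1−α)·482 of feed at 0.922 water and removes 0.720 of that water:
0.720×0.922×(1−α)×482 = 157.9
(1−α) = 157.9/319.97 = 0.4935;  α = 0.5065.
Bypass flow = 0.5065×482 = 244.15 kg/h.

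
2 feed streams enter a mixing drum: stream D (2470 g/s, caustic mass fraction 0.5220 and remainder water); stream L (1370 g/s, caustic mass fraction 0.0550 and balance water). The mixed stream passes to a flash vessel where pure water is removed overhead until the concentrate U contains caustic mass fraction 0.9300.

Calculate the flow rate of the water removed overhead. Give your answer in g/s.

2373 g/s

caustic entering = 2470×0.522 + 1370×0.055 = 1364.7 g/s.
All caustic reports to U, so U = 1364.7/0.930 = 1467.4 g/s.
Total feed = 3840 g/s; overhead = 3840 − 1467.4 = 2372.6 g/s.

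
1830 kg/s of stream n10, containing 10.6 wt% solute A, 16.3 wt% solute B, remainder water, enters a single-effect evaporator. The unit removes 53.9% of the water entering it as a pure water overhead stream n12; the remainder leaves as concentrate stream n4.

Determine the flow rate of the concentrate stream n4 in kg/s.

1109 kg/s

water entering = 1830×0.731 = 1337.7 kg/s; overhead removed = 0.539×1337.7 = 721.04 kg/s.
Concentrate = 1830 − 721.04 = 1109 kg/s.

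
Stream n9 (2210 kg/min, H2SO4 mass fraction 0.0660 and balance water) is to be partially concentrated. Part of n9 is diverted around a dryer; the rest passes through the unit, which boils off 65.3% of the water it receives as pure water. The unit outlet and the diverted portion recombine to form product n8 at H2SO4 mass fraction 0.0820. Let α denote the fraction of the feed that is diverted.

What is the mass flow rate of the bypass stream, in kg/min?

1503 kg/min

All 2210×0.066 = 145.86 kg/min of H2SO4 reaches n8, so n8 = 145.86/0.082 = 1778.8 kg/min and vapour = 431.22 kg/min.
The evaporator receives (1−α)·2210 of feed at 0.934 water and removes 0.653 of that water:
0.653×0.934×(1−α)×2210 = 431.22
(1−α) = 431.22/1347.9 = 0.3199;  α = 0.6801.
Bypass flow = 0.6801×2210 = 1503 kg/min.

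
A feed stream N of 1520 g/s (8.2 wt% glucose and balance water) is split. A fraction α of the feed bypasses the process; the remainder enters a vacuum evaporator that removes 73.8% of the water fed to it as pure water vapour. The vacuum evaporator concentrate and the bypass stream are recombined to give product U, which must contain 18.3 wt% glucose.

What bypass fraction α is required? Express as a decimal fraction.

0.185

All 1520×0.082 = 124.64 g/s of glucose reaches U, so U = 124.64/0.183 = 681.09 g/s and vapour = 838.91 g/s.
The evaporator receives (1−α)·1520 of feed at 0.918 water and removes 0.738 of that water:
0.738×0.918×(1−α)×1520 = 838.91
(1−α) = 838.91/1029.8 = 0.8147;  α = 0.1853.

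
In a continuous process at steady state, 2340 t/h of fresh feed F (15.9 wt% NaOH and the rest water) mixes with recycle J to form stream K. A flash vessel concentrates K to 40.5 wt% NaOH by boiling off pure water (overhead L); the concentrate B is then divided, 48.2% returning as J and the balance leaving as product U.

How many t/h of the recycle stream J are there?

Overall NaOH balance (none leaves overhead): NaOH in fresh feed = NaOH in product, i.e. 2340×0.159 = (1−0.482)·B·0.405.
B = 372.06/(0.405×0.518) = 1773.5 t/h.
Recycle J = 0.482×1773.5 = 854.82 t/h.

854.8 t/h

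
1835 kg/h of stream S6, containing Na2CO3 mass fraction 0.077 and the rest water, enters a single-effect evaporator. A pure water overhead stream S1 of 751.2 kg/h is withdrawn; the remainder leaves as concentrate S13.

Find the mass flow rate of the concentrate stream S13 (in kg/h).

1084 kg/h

Concentrate = 1835 − 751.2 = 1083.8 kg/h.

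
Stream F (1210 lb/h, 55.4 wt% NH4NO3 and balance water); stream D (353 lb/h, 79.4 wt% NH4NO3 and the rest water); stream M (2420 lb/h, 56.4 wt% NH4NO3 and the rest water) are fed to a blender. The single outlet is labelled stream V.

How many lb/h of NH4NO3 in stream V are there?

2316 lb/h

NH4NO3 out = NH4NO3 in = 1210×0.554 + 353×0.794 + 2420×0.564 = 2315.5 lb/h.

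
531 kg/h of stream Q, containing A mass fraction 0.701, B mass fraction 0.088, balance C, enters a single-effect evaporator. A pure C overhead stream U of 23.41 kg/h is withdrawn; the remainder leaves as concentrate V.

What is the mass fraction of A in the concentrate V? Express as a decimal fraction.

A is not removed: 531×0.701 = 372.23 kg/h of A enters V.
Concentrate = 531 − 23.41 = 507.59 kg/h.
Mass fraction = 372.23/507.59 = 0.733.

0.733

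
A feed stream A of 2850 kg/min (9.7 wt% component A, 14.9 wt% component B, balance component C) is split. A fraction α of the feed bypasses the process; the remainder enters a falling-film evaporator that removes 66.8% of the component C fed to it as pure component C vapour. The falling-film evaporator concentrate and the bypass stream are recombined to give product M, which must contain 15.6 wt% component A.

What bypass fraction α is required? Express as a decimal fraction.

0.249

All 2850×0.097 = 276.45 kg/min of component A reaches M, so M = 276.45/0.156 = 1772.1 kg/min and vapour = 1077.9 kg/min.
The evaporator receives (1−α)·2850 of feed at 0.754 component C and removes 0.668 of that component C:
0.668×0.754×(1−α)×2850 = 1077.9
(1−α) = 1077.9/1435.5 = 0.7509;  α = 0.2491.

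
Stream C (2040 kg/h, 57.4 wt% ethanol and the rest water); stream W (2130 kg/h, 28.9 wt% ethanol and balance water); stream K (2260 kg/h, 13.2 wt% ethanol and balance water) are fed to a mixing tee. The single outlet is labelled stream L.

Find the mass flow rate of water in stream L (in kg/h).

water out = water in = 2040×0.426 + 2130×0.711 + 2260×0.868 = 4345.1 kg/h.

4345 kg/h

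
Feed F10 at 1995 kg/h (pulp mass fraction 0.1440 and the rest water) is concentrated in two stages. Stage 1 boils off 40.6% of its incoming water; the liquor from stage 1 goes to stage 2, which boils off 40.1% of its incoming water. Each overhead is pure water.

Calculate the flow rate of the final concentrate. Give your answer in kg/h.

water in feed = 1995×0.856 = 1707.7 kg/h.
After stage 1: water left = (1−0.406)×1707.7 = 1014.4; stream total = 1301.7 kg/h.
After stage 2: water left = (1−0.401)×1014.4 = 607.62; final concentrate = 894.9 kg/h.

894.9 kg/h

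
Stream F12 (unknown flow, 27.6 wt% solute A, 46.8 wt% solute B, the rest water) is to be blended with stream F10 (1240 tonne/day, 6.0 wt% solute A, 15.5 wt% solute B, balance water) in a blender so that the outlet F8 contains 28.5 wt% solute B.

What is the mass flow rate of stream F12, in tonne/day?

880.9 tonne/day

Let F12 be the unknown flow. Total out = 1240 + F12.
solute B balance: 192.2 + 0.468·F12 = 0.285·(1240 + F12)
(0.468 − 0.285)·F12 = 0.285×1240 − 192.2 = 161.2
F12 = 161.2 / 0.183 = 880.87 tonne/day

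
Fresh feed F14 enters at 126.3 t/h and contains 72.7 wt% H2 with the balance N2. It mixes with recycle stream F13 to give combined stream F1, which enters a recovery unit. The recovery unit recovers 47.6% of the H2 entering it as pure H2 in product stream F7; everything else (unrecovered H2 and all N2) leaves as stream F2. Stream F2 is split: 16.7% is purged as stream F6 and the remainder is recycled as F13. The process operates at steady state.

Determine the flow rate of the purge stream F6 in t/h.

48.74 t/h

N2 enters only via F14 and leaves only via the purge: 126.3×0.273 = 0.167×(N2 in F2), and the recovery unit passes all N2, so N2 in F1 = N2 in F2 = 206.47 t/h.
H2 in F1: m_A = 126.3×0.727 + (1−0.167)·(1−0.476)·m_A, so m_A = 91.82/0.5635 = 162.94 t/h.
F2 = (1−0.476)×162.94 + 206.47 = 291.85 t/h.
Purge F6 = 0.167×291.85 = 48.739 t/h.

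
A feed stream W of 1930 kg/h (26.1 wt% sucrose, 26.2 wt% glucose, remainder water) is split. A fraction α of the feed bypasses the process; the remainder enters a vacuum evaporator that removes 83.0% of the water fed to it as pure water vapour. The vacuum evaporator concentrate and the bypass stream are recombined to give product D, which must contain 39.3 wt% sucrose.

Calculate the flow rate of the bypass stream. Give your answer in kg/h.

292.6 kg/h

All 1930×0.261 = 503.73 kg/h of sucrose reaches D, so D = 503.73/0.393 = 1281.8 kg/h and vapour = 648.24 kg/h.
The evaporator receives (1−α)·1930 of feed at 0.477 water and removes 0.830 of that water:
0.830×0.477×(1−α)×1930 = 648.24
(1−α) = 648.24/764.11 = 0.8484;  α = 0.1516.
Bypass flow = 0.1516×1930 = 292.65 kg/h.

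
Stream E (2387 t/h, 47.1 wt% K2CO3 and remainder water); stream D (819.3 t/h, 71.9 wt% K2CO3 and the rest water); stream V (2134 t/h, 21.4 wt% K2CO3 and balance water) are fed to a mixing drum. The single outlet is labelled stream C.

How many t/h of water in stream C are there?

water out = water in = 2387×0.529 + 819.3×0.281 + 2134×0.786 = 3170.3 t/h.

3170 t/h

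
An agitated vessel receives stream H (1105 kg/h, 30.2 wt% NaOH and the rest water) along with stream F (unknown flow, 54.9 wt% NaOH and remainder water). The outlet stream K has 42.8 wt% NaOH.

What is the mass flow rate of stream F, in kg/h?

Let F be the unknown flow. Total out = 1105 + F.
NaOH balance: 333.71 + 0.549·F = 0.428·(1105 + F)
(0.549 − 0.428)·F = 0.428×1105 − 333.71 = 139.23
F = 139.23 / 0.121 = 1150.7 kg/h

1151 kg/h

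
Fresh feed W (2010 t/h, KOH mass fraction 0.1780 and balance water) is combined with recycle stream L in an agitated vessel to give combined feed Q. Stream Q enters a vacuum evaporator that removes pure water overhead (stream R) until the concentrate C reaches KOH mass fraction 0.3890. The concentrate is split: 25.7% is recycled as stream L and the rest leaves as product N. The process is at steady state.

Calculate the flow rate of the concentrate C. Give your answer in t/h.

1238 t/h

Overall KOH balance (none leaves overhead): KOH in fresh feed = KOH in product, i.e. 2010×0.178 = (1−0.257)·C·0.389.
C = 357.78/(0.389×0.743) = 1237.9 t/h.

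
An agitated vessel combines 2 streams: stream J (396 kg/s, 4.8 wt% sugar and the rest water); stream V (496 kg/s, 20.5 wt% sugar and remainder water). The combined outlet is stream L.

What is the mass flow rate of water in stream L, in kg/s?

water out = water in = 396×0.952 + 496×0.795 = 771.31 kg/s.

771.3 kg/s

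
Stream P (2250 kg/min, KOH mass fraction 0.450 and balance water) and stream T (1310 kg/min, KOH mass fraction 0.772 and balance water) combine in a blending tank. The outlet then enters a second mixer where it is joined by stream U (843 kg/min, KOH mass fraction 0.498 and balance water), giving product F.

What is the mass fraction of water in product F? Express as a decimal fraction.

Overall, product flow = 4403 kg/min.
water in = 2250×0.550 + 1310×0.228 + 843×0.502 = 1959.4 kg/min.
water fraction in F = 0.445.

0.445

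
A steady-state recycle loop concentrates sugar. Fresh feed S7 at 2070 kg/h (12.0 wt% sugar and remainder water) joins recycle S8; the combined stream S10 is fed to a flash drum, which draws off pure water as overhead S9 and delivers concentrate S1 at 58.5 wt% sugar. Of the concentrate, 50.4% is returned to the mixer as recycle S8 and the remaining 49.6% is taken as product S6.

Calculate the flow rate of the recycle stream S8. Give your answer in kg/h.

431.5 kg/h

Overall sugar balance (none leaves overhead): sugar in fresh feed = sugar in product, i.e. 2070×0.120 = (1−0.504)·S1·0.585.
S1 = 248.4/(0.585×0.496) = 856.08 kg/h.
Recycle S8 = 0.504×856.08 = 431.46 kg/h.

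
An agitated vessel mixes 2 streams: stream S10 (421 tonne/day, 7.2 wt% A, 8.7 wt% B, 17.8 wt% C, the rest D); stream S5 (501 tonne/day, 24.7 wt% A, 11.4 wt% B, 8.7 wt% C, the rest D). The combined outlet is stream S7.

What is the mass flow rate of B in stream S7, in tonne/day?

B out = B in = 421×0.087 + 501×0.114 = 93.741 tonne/day.

93.74 tonne/day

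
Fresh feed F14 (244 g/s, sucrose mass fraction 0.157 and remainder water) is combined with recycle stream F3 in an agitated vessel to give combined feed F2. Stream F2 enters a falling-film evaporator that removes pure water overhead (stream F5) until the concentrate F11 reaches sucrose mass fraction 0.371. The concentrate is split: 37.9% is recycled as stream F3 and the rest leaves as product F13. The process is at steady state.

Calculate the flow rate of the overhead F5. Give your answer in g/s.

140.7 g/s

Overall sucrose balance (none leaves overhead): sucrose in fresh feed = sucrose in product, i.e. 244×0.157 = (1−0.379)·F11·0.371.
F11 = 38.308/(0.371×0.621) = 166.27 g/s.
Recycle F3 = 0.379×166.27 = 63.018 g/s.
Combined feed F2 = 244 + 63.018 = 307.02 g/s.
Overhead F5 = F2 − F11 = 307.02 − 166.27 = 140.74 g/s.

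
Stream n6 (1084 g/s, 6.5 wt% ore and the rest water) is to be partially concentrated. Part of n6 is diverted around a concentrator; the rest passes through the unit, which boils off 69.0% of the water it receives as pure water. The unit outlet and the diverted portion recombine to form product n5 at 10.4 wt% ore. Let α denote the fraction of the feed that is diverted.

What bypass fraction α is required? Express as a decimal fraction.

0.419

All 1084×0.065 = 70.46 g/s of ore reaches n5, so n5 = 70.46/0.104 = 677.5 g/s and vapour = 406.5 g/s.
The evaporator receives (1−α)·1084 of feed at 0.935 water and removes 0.690 of that water:
0.690×0.935×(1−α)×1084 = 406.5
(1−α) = 406.5/699.34 = 0.5813;  α = 0.4187.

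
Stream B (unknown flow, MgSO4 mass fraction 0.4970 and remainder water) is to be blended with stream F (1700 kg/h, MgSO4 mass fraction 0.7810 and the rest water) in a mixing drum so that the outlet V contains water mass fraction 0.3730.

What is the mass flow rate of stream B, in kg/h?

Let B be the unknown flow. Total out = 1700 + B.
water balance: 372.3 + 0.503·B = 0.373·(1700 + B)
(0.503 − 0.373)·B = 0.373×1700 − 372.3 = 261.8
B = 261.8 / 0.130 = 2013.8 kg/h

2014 kg/h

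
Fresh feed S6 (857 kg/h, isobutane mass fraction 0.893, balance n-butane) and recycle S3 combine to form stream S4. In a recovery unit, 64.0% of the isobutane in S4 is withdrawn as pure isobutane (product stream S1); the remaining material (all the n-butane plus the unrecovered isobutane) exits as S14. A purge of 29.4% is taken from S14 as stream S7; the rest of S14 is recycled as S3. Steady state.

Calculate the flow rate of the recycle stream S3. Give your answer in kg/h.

n-butane enters only via S6 and leaves only via the purge: 857×0.107 = 0.294×(n-butane in S14), and the recovery unit passes all n-butane, so n-butane in S4 = n-butane in S14 = 311.9 kg/h.
isobutane in S4: m_A = 857×0.893 + (1−0.294)·(1−0.640)·m_A, so m_A = 765.3/0.7458 = 1026.1 kg/h.
S14 = (1−0.640)×1026.1 + 311.9 = 681.29 kg/h.
Recycle S3 = (1−0.294)×681.29 = 480.99 kg/h.

481 kg/h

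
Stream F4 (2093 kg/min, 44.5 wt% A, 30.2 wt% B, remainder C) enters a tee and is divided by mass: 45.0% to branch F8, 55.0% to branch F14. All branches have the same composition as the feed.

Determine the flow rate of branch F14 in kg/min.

1151 kg/min

Branch F14 flow = 0.550×2093 = 1151.2 kg/min.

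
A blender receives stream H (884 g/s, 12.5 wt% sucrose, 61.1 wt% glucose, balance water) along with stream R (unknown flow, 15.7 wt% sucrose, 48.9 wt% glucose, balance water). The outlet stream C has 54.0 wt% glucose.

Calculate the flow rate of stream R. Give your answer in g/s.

Let R be the unknown flow. Total out = 884 + R.
glucose balance: 540.12 + 0.489·R = 0.540·(884 + R)
(0.489 − 0.540)·R = 0.540×884 − 540.12 = -62.764
R = -62.764 / -0.051 = 1230.7 g/s

1231 g/s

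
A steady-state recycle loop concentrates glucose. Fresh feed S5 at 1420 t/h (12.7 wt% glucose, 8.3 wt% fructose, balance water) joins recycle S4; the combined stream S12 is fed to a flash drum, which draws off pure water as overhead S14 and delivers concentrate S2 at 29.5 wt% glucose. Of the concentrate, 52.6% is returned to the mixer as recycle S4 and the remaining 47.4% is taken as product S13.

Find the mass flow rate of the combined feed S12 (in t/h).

2098 t/h

Overall glucose balance (none leaves overhead): glucose in fresh feed = glucose in product, i.e. 1420×0.127 = (1−0.526)·S2·0.295.
S2 = 180.34/(0.295×0.474) = 1289.7 t/h.
Recycle S4 = 0.526×1289.7 = 678.39 t/h.
Combined feed S12 = 1420 + 678.39 = 2098.4 t/h.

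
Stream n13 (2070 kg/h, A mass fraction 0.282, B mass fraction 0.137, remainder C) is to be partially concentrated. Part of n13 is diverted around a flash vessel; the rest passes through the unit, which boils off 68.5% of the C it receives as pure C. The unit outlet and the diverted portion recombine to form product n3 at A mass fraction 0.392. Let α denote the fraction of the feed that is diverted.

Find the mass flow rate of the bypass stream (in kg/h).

610.5 kg/h

All 2070×0.282 = 583.74 kg/h of A reaches n3, so n3 = 583.74/0.392 = 1489.1 kg/h and vapour = 580.87 kg/h.
The evaporator receives (1−α)·2070 of feed at 0.581 C and removes 0.685 of that C:
0.685×0.581×(1−α)×2070 = 580.87
(1−α) = 580.87/823.83 = 0.7051;  α = 0.2949.
Bypass flow = 0.2949×2070 = 610.48 kg/h.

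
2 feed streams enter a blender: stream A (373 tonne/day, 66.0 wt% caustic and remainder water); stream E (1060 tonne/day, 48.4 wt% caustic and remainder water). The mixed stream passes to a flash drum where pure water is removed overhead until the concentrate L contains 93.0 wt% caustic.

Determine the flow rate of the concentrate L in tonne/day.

816.4 tonne/day

caustic entering = 373×0.660 + 1060×0.484 = 759.22 tonne/day.
All caustic reports to L, so L = 759.22/0.930 = 816.37 tonne/day.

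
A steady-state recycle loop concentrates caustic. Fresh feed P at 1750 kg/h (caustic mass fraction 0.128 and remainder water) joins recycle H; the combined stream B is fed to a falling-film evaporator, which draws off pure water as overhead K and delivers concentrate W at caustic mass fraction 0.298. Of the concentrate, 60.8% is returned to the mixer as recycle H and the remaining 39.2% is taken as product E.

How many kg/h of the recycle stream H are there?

1166 kg/h

Overall caustic balance (none leaves overhead): caustic in fresh feed = caustic in product, i.e. 1750×0.128 = (1−0.608)·W·0.298.
W = 224/(0.298×0.392) = 1917.5 kg/h.
Recycle H = 0.608×1917.5 = 1165.9 kg/h.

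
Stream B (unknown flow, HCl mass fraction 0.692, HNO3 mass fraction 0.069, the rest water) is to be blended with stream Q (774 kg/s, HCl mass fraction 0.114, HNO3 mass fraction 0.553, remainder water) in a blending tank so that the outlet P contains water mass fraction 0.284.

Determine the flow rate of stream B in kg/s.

842.8 kg/s

Let B be the unknown flow. Total out = 774 + B.
water balance: 257.74 + 0.239·B = 0.284·(774 + B)
(0.239 − 0.284)·B = 0.284×774 − 257.74 = -37.926
B = -37.926 / -0.045 = 842.8 kg/s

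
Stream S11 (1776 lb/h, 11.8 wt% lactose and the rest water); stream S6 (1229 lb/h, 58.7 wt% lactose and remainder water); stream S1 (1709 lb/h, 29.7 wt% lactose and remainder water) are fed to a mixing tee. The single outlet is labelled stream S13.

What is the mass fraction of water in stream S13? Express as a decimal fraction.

0.6948

Total flow out = 1776 + 1229 + 1709 = 4714 lb/h.
water in = 1776×0.882 + 1229×0.413 + 1709×0.703 = 3275.4 lb/h.
water mass fraction in S13 = 3275.4/4714 = 0.6948.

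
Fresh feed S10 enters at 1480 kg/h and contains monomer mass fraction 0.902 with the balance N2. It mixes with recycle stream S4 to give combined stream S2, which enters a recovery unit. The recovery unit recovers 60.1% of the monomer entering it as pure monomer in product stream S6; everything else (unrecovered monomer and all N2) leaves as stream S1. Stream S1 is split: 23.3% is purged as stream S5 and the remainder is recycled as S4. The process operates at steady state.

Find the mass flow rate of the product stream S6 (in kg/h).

monomer in S2: m_A = 1480×0.902 + (1−0.233)·(1−0.601)·m_A, so m_A = 1335/0.6940 = 1923.7 kg/h.
Product S6 = 0.601×1923.7 = 1156.1 kg/h.

1156 kg/h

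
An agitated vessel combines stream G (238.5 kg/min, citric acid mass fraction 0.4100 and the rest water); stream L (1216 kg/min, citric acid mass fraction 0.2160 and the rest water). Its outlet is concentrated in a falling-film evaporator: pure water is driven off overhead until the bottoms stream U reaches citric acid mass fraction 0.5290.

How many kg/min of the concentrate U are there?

citric acid entering = 238.5×0.410 + 1216×0.216 = 360.44 kg/min.
All citric acid reports to U, so U = 360.44/0.529 = 681.36 kg/min.

681.4 kg/min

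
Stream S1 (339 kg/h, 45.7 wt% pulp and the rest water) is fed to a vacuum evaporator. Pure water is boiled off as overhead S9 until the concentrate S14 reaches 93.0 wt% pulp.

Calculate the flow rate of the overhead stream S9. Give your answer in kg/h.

172.4 kg/h

pulp is conserved: 339×0.457 = 154.92 kg/h all reports to the concentrate.
Concentrate = 154.92/(target fraction) = 166.58 kg/h.
Overhead = 339 − 166.58 = 172.42 kg/h.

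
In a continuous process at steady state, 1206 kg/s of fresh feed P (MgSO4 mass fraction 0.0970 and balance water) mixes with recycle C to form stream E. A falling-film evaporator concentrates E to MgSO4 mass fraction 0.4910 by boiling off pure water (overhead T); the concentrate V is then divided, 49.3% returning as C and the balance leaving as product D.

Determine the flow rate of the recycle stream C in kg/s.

Overall MgSO4 balance (none leaves overhead): MgSO4 in fresh feed = MgSO4 in product, i.e. 1206×0.097 = (1−0.493)·V·0.491.
V = 116.98/(0.491×0.507) = 469.93 kg/s.
Recycle C = 0.493×469.93 = 231.67 kg/s.

231.7 kg/s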